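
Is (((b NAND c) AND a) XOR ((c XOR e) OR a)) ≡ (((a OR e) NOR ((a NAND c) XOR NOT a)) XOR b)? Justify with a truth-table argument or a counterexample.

No. Counterexample: with e=0, c=0, a=0, b=0, Expression 1 = 0 but Expression 2 = 1.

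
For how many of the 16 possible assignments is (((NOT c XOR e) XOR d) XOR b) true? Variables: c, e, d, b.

Satisfying assignments: (0,0,0,0), (0,0,1,1), (0,1,0,1), (0,1,1,0), (1,0,0,1), (1,0,1,0), (1,1,0,0), (1,1,1,1)
Count: 8 out of 16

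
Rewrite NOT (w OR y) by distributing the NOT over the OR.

NOT w AND NOT y
De Morgan's: NOT(OR of terms) = AND of negations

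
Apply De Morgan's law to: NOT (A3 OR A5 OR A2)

NOT A3 AND NOT A5 AND NOT A2
De Morgan's: NOT(OR of terms) = AND of negations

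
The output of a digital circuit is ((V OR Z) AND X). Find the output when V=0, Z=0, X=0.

Substituting: ((0 OR 0) AND 0)
= 0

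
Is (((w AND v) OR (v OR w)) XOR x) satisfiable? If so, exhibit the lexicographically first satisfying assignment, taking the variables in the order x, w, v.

x=0, w=0, v=1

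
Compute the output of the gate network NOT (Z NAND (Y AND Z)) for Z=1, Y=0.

Substituting: NOT (1 NAND (0 AND 1))
= 0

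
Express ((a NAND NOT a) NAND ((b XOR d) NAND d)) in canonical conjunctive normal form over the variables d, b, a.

(d OR b OR a) AND (d OR b OR NOT a) AND (d OR NOT b OR a) AND (d OR NOT b OR NOT a) AND (NOT d OR NOT b OR a) AND (NOT d OR NOT b OR NOT a)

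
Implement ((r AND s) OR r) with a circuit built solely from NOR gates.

((((r NOR r) NOR (s NOR s)) NOR r) NOR (((r NOR r) NOR (s NOR s)) NOR r))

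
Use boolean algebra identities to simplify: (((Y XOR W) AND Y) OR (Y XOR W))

By absorption (E OR (E AND v) = E):
= (Y XOR W)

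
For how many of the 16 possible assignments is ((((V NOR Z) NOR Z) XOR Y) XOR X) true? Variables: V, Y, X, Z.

Satisfying assignments: (0,0,1,0), (0,0,1,1), (0,1,0,0), (0,1,0,1), (1,0,0,0), (1,0,1,1), (1,1,0,1), (1,1,1,0)
Count: 8 out of 16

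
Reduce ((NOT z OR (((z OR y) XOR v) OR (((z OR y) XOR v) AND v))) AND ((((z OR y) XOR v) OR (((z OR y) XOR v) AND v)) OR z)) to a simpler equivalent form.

By distribution ((E OR v) AND (E OR NOT v) = E) then absorption (E OR (E AND v) = E):
= ((z OR y) XOR v)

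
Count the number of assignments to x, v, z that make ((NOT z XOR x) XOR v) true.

Satisfying assignments: (0,0,0), (0,1,1), (1,0,1), (1,1,0)
Count: 4 out of 8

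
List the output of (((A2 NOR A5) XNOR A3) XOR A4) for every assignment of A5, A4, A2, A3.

A5 | A4 | A2 | A3 | Output
--------------------------
0 | 0 | 0 | 0 | 0
0 | 0 | 0 | 1 | 1
0 | 0 | 1 | 0 | 1
0 | 0 | 1 | 1 | 0
0 | 1 | 0 | 0 | 1
0 | 1 | 0 | 1 | 0
0 | 1 | 1 | 0 | 0
0 | 1 | 1 | 1 | 1
1 | 0 | 0 | 0 | 1
1 | 0 | 0 | 1 | 0
1 | 0 | 1 | 0 | 1
1 | 0 | 1 | 1 | 0
1 | 1 | 0 | 0 | 0
1 | 1 | 0 | 1 | 1
1 | 1 | 1 | 0 | 0
1 | 1 | 1 | 1 | 1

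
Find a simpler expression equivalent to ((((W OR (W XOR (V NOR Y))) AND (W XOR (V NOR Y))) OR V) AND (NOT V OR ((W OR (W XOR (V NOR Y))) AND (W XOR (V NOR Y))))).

By distribution ((E OR v) AND (E OR NOT v) = E) then absorption (E AND (E OR v) = E):
= (W XOR (V NOR Y))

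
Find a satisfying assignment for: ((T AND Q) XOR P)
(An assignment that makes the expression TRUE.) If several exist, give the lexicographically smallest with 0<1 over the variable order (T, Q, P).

T=0, Q=0, P=1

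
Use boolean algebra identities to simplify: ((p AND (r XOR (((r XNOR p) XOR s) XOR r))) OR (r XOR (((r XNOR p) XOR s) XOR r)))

By absorption (E OR (E AND v) = E) then XOR self-cancellation ((E XOR v) XOR v = E):
= ((r XNOR p) XOR s)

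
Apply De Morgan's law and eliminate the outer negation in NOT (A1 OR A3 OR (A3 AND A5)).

NOT A1 AND NOT A3 AND NOT (A3 AND A5)
De Morgan's: NOT(OR of terms) = AND of negations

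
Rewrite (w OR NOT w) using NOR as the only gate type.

((w NOR (w NOR w)) NOR (w NOR (w NOR w)))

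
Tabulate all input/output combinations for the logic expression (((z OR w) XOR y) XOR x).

y | x | z | w | Output
----------------------
0 | 0 | 0 | 0 | 0
0 | 0 | 0 | 1 | 1
0 | 0 | 1 | 0 | 1
0 | 0 | 1 | 1 | 1
0 | 1 | 0 | 0 | 1
0 | 1 | 0 | 1 | 0
0 | 1 | 1 | 0 | 0
0 | 1 | 1 | 1 | 0
1 | 0 | 0 | 0 | 1
1 | 0 | 0 | 1 | 0
1 | 0 | 1 | 0 | 0
1 | 0 | 1 | 1 | 0
1 | 1 | 0 | 0 | 0
1 | 1 | 0 | 1 | 1
1 | 1 | 1 | 0 | 1
1 | 1 | 1 | 1 | 1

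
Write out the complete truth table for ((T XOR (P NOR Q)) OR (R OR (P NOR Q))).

R | Q | P | T | Output
----------------------
0 | 0 | 0 | 0 | 1
0 | 0 | 0 | 1 | 1
0 | 0 | 1 | 0 | 0
0 | 0 | 1 | 1 | 1
0 | 1 | 0 | 0 | 0
0 | 1 | 0 | 1 | 1
0 | 1 | 1 | 0 | 0
0 | 1 | 1 | 1 | 1
1 | 0 | 0 | 0 | 1
1 | 0 | 0 | 1 | 1
1 | 0 | 1 | 0 | 1
1 | 0 | 1 | 1 | 1
1 | 1 | 0 | 0 | 1
1 | 1 | 0 | 1 | 1
1 | 1 | 1 | 0 | 1
1 | 1 | 1 | 1 | 1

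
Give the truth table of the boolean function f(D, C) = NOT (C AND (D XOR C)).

D | C | Output
--------------
0 | 0 | 1
0 | 1 | 0
1 | 0 | 1
1 | 1 | 1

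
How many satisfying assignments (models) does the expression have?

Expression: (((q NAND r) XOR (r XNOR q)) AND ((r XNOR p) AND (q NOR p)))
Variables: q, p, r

No assignment satisfies the expression.
Count: 0 out of 8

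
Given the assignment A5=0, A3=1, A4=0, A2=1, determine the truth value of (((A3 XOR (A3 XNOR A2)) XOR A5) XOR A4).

Substituting: (((1 XOR (1 XNOR 1)) XOR 0) XOR 0)
= 0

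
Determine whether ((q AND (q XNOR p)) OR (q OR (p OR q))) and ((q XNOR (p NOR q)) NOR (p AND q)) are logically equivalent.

No. Counterexample: with p=0, q=0, Expression 1 = 0 but Expression 2 = 1.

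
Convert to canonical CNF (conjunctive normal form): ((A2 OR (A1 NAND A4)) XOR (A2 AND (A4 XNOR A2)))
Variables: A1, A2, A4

(A1 OR NOT A2 OR NOT A4) AND (NOT A1 OR A2 OR NOT A4) AND (NOT A1 OR NOT A2 OR NOT A4)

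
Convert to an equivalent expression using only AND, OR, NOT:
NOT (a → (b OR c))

a AND NOT (b OR c)
(Negated implication: NOT(A → B) = A AND NOT B)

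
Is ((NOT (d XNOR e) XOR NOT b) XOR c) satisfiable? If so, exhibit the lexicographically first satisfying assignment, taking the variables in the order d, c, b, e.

d=0, c=0, b=0, e=0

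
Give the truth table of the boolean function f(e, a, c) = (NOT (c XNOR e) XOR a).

e | a | c | Output
------------------
0 | 0 | 0 | 0
0 | 0 | 1 | 1
0 | 1 | 0 | 1
0 | 1 | 1 | 0
1 | 0 | 0 | 1
1 | 0 | 1 | 0
1 | 1 | 0 | 0
1 | 1 | 1 | 1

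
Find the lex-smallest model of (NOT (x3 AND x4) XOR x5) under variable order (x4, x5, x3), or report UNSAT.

x4=0, x5=0, x3=0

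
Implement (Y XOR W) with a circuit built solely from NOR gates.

((((Y NOR W) NOR (Y NOR W)) NOR ((Y NOR W) NOR (Y NOR W))) NOR ((((Y NOR Y) NOR (W NOR W)) NOR ((Y NOR Y) NOR (W NOR W))) NOR (((Y NOR Y) NOR (W NOR W)) NOR ((Y NOR Y) NOR (W NOR W)))))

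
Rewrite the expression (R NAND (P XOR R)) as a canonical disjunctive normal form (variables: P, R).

(NOT P AND NOT R) OR (P AND NOT R) OR (P AND R)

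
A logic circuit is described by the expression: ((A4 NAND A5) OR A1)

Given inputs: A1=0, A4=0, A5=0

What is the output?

Substituting: ((0 NAND 0) OR 0)
= 1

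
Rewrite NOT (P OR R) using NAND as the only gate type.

(((P NAND P) NAND (R NAND R)) NAND ((P NAND P) NAND (R NAND R)))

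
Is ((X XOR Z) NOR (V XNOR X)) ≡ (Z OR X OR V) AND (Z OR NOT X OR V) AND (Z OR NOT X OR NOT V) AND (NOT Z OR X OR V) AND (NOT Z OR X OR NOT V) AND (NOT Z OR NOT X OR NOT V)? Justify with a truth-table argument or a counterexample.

Yes, they are equivalent — the two output columns agree on all 8 assignments:
Z | X | V | Expression 1 | Expression 2
---------------------------------------
0 | 0 | 0 | 0 | 0
0 | 0 | 1 | 1 | 1
0 | 1 | 0 | 0 | 0
0 | 1 | 1 | 0 | 0
1 | 0 | 0 | 0 | 0
1 | 0 | 1 | 0 | 0
1 | 1 | 0 | 1 | 1
1 | 1 | 1 | 0 | 0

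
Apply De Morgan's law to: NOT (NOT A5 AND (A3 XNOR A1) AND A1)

A5 OR NOT (A3 XNOR A1) OR NOT A1
De Morgan's: NOT(AND of terms) = OR of negations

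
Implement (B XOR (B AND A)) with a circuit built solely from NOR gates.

((((B NOR ((B NOR B) NOR (A NOR A))) NOR (B NOR ((B NOR B) NOR (A NOR A)))) NOR ((B NOR ((B NOR B) NOR (A NOR A))) NOR (B NOR ((B NOR B) NOR (A NOR A))))) NOR ((((B NOR B) NOR (((B NOR B) NOR (A NOR A)) NOR ((B NOR B) NOR (A NOR A)))) NOR ((B NOR B) NOR (((B NOR B) NOR (A NOR A)) NOR ((B NOR B) NOR (A NOR A))))) NOR (((B NOR B) NOR (((B NOR B) NOR (A NOR A)) NOR ((B NOR B) NOR (A NOR A)))) NOR ((B NOR B) NOR (((B NOR B) NOR (A NOR A)) NOR ((B NOR B) NOR (A NOR A)))))))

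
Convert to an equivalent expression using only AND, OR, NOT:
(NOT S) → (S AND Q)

S OR (S AND Q)
(Implication elimination: A → B = NOT A OR B)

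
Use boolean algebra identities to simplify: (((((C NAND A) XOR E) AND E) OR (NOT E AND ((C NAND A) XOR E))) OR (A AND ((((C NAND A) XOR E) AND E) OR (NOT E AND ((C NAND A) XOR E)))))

By absorption (E OR (E AND v) = E) then distribution ((E AND v) OR (E AND NOT v) = E):
= ((C NAND A) XOR E)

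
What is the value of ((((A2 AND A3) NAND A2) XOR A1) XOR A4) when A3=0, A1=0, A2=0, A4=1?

Substituting: ((((0 AND 0) NAND 0) XOR 0) XOR 1)
= 0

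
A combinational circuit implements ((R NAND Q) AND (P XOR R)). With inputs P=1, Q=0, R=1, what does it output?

Substituting: ((1 NAND 0) AND (1 XOR 1))
= 0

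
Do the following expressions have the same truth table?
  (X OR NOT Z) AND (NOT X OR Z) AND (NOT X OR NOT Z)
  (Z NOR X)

Yes, they are equivalent — the two output columns agree on all 4 assignments:
X | Z | Expression 1 | Expression 2
-----------------------------------
0 | 0 | 1 | 1
0 | 1 | 0 | 0
1 | 0 | 0 | 0
1 | 1 | 0 | 0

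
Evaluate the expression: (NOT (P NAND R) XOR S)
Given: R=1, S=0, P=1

Substituting: (NOT (1 NAND 1) XOR 0)
= 1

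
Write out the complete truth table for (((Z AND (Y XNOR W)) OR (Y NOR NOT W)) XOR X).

W | X | Y | Z | Output
----------------------
0 | 0 | 0 | 0 | 0
0 | 0 | 0 | 1 | 1
0 | 0 | 1 | 0 | 0
0 | 0 | 1 | 1 | 0
0 | 1 | 0 | 0 | 1
0 | 1 | 0 | 1 | 0
0 | 1 | 1 | 0 | 1
0 | 1 | 1 | 1 | 1
1 | 0 | 0 | 0 | 1
1 | 0 | 0 | 1 | 1
1 | 0 | 1 | 0 | 0
1 | 0 | 1 | 1 | 1
1 | 1 | 0 | 0 | 0
1 | 1 | 0 | 1 | 0
1 | 1 | 1 | 0 | 1
1 | 1 | 1 | 1 | 0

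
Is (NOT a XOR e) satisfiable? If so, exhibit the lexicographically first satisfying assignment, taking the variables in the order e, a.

e=0, a=0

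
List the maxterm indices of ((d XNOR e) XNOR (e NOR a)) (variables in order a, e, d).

ΠM(1, 3, 4, 7) = (a OR e OR NOT d) AND (a OR NOT e OR NOT d) AND (NOT a OR e OR d) AND (NOT a OR NOT e OR NOT d)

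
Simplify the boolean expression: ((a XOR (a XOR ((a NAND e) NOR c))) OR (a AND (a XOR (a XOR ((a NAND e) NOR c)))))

By absorption (E OR (E AND v) = E) then XOR self-cancellation ((E XOR v) XOR v = E):
= ((a NAND e) NOR c)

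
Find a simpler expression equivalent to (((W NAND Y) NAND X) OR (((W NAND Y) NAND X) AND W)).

By absorption (E OR (E AND v) = E):
= ((W NAND Y) NAND X)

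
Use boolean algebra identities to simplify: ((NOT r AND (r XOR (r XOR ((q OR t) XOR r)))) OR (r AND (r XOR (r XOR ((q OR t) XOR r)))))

By distribution ((E AND v) OR (E AND NOT v) = E) then XOR self-cancellation ((E XOR v) XOR v = E):
= ((q OR t) XOR r)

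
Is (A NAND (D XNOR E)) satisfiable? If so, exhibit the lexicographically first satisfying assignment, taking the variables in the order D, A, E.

D=0, A=0, E=0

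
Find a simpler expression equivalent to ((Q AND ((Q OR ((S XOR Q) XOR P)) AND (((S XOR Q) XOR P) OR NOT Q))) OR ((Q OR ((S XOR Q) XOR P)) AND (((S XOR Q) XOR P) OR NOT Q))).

By absorption (E OR (E AND v) = E) then distribution ((E OR v) AND (E OR NOT v) = E):
= ((S XOR Q) XOR P)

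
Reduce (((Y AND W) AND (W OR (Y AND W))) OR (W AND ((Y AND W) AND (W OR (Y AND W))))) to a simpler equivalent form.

By absorption (E OR (E AND v) = E) then absorption (E AND (E OR v) = E):
= (Y AND W)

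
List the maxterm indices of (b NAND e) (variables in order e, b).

ΠM(3) = (NOT e OR NOT b)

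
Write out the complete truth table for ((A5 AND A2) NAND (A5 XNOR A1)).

A2 | A1 | A5 | Output
---------------------
0 | 0 | 0 | 1
0 | 0 | 1 | 1
0 | 1 | 0 | 1
0 | 1 | 1 | 1
1 | 0 | 0 | 1
1 | 0 | 1 | 1
1 | 1 | 0 | 1
1 | 1 | 1 | 0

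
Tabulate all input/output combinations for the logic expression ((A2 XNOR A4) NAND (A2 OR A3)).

A3 | A4 | A2 | Output
---------------------
0 | 0 | 0 | 1
0 | 0 | 1 | 1
0 | 1 | 0 | 1
0 | 1 | 1 | 0
1 | 0 | 0 | 0
1 | 0 | 1 | 1
1 | 1 | 0 | 1
1 | 1 | 1 | 0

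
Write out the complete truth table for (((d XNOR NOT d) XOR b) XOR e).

b | d | e | Output
------------------
0 | 0 | 0 | 0
0 | 0 | 1 | 1
0 | 1 | 0 | 0
0 | 1 | 1 | 1
1 | 0 | 0 | 1
1 | 0 | 1 | 0
1 | 1 | 0 | 1
1 | 1 | 1 | 0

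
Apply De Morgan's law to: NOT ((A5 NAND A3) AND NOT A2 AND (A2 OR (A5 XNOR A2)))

NOT (A5 NAND A3) OR A2 OR NOT (A2 OR (A5 XNOR A2))
De Morgan's: NOT(AND of terms) = OR of negations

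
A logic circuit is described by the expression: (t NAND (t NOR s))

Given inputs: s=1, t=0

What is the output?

Substituting: (0 NAND (0 NOR 1))
= 1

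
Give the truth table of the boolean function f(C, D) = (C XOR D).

C | D | Output
--------------
0 | 0 | 0
0 | 1 | 1
1 | 0 | 1
1 | 1 | 0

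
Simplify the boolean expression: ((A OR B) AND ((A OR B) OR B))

By absorption (E AND (E OR v) = E):
= (A OR B)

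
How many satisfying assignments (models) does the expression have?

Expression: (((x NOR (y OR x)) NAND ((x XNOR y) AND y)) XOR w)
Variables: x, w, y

Satisfying assignments: (0,0,0), (0,0,1), (1,0,0), (1,0,1)
Count: 4 out of 8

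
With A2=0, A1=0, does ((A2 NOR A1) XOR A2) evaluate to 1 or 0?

Substituting: ((0 NOR 0) XOR 0)
= 1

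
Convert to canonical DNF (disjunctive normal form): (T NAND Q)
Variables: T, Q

(NOT T AND NOT Q) OR (NOT T AND Q) OR (T AND NOT Q)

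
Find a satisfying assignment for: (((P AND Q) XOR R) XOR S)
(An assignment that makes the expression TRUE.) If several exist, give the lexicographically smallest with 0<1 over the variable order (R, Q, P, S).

R=0, Q=0, P=0, S=1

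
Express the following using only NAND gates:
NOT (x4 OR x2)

(((x4 NAND x4) NAND (x2 NAND x2)) NAND ((x4 NAND x4) NAND (x2 NAND x2)))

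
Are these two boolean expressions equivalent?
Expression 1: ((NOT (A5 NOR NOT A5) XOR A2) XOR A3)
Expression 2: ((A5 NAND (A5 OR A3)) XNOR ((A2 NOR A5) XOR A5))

No. Counterexample: with A5=0, A2=0, A3=1, Expression 1 = 0 but Expression 2 = 1.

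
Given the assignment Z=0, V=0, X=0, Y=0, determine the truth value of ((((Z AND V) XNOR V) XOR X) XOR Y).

Substituting: ((((0 AND 0) XNOR 0) XOR 0) XOR 0)
= 1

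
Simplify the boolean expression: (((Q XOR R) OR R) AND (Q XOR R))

By absorption (E AND (E OR v) = E):
= (Q XOR R)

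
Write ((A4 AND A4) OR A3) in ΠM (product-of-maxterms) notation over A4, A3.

ΠM(0) = (A4 OR A3)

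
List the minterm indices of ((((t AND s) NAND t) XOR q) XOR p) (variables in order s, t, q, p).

Σm(0, 3, 4, 7, 8, 11, 13, 14) = (NOT s AND NOT t AND NOT q AND NOT p) OR (NOT s AND NOT t AND q AND p) OR (NOT s AND t AND NOT q AND NOT p) OR (NOT s AND t AND q AND p) OR (s AND NOT t AND NOT q AND NOT p) OR (s AND NOT t AND q AND p) OR (s AND t AND NOT q AND p) OR (s AND t AND q AND NOT p)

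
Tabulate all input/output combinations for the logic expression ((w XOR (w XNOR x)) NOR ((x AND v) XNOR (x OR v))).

x | w | v | Output
------------------
0 | 0 | 0 | 0
0 | 0 | 1 | 0
0 | 1 | 0 | 0
0 | 1 | 1 | 0
1 | 0 | 0 | 1
1 | 0 | 1 | 0
1 | 1 | 0 | 1
1 | 1 | 1 | 0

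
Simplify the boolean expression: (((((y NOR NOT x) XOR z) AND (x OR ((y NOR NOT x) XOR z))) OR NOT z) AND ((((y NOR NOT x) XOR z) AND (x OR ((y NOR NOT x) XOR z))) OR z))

By distribution ((E OR v) AND (E OR NOT v) = E) then absorption (E AND (E OR v) = E):
= ((y NOR NOT x) XOR z)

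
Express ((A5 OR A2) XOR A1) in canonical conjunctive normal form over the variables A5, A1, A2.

(A5 OR A1 OR A2) AND (A5 OR NOT A1 OR NOT A2) AND (NOT A5 OR NOT A1 OR A2) AND (NOT A5 OR NOT A1 OR NOT A2)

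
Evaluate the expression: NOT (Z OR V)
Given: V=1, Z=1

Substituting: NOT (1 OR 1)
= 0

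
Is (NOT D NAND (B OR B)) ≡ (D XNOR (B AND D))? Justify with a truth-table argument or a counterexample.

No. Counterexample: with B=0, D=1, Expression 1 = 1 but Expression 2 = 0.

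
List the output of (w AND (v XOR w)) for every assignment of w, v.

w | v | Output
--------------
0 | 0 | 0
0 | 1 | 0
1 | 0 | 1
1 | 1 | 0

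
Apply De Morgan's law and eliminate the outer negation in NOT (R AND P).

NOT R OR NOT P
De Morgan's: NOT(AND of terms) = OR of negations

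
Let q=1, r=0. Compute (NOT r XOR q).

Substituting: (NOT 0 XOR 1)
= 0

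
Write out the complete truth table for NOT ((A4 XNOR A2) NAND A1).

A2 | A4 | A1 | Output
---------------------
0 | 0 | 0 | 0
0 | 0 | 1 | 1
0 | 1 | 0 | 0
0 | 1 | 1 | 0
1 | 0 | 0 | 0
1 | 0 | 1 | 0
1 | 1 | 0 | 0
1 | 1 | 1 | 1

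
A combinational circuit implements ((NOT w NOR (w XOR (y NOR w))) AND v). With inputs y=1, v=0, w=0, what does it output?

Substituting: ((NOT 0 NOR (0 XOR (1 NOR 0))) AND 0)
= 0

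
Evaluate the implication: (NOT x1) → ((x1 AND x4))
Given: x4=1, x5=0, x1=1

Antecedent (NOT x1) = 0; consequent ((x1 AND x4)) = 1.
0 → 1 = 1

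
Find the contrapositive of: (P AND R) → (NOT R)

Contrapositive: R → NOT (P AND R)
Note: A statement and its contrapositive are logically equivalent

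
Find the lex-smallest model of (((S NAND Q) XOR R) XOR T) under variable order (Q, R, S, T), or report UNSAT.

Q=0, R=0, S=0, T=0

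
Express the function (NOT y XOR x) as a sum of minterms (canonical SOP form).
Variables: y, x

Σm(0, 3) = (NOT y AND NOT x) OR (y AND x)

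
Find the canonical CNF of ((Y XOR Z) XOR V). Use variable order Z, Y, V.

(Z OR Y OR V) AND (Z OR NOT Y OR NOT V) AND (NOT Z OR Y OR NOT V) AND (NOT Z OR NOT Y OR V)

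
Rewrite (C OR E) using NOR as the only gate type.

((C NOR E) NOR (C NOR E))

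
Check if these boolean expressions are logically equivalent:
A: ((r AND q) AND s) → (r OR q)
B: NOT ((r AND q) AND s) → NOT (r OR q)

No, Inverse is not equivalent to original (counterexample: r=0, q=1, s=0)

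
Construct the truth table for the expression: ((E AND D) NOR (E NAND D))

D | E | Output
--------------
0 | 0 | 0
0 | 1 | 0
1 | 0 | 0
1 | 1 | 0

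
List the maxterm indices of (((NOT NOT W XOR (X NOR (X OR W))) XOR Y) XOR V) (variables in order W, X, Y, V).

ΠM(1, 2, 4, 7, 9, 10, 13, 14) = (W OR X OR Y OR NOT V) AND (W OR X OR NOT Y OR V) AND (W OR NOT X OR Y OR V) AND (W OR NOT X OR NOT Y OR NOT V) AND (NOT W OR X OR Y OR NOT V) AND (NOT W OR X OR NOT Y OR V) AND (NOT W OR NOT X OR Y OR NOT V) AND (NOT W OR NOT X OR NOT Y OR V)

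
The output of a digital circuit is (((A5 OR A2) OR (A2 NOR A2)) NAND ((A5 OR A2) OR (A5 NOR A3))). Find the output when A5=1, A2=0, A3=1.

Substituting: (((1 OR 0) OR (0 NOR 0)) NAND ((1 OR 0) OR (1 NOR 1)))
= 0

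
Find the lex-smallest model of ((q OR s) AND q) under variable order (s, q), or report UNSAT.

s=0, q=1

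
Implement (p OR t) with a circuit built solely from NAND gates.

((p NAND p) NAND (t NAND t))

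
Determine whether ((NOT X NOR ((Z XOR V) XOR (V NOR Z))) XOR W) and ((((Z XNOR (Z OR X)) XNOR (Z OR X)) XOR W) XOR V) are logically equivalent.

No. Counterexample: with X=0, W=0, V=0, Z=1, Expression 1 = 0 but Expression 2 = 1.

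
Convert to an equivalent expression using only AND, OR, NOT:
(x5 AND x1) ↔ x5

((x5 AND x1) AND x5) OR (NOT (x5 AND x1) AND NOT x5)
(Biconditional = both true or both false)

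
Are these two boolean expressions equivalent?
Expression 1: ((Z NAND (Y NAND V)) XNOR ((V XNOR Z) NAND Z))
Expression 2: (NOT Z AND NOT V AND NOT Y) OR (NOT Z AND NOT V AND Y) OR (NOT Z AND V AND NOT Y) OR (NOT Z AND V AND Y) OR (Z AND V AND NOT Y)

Yes, they are equivalent — the two output columns agree on all 8 assignments:
Z | V | Y | Expression 1 | Expression 2
---------------------------------------
0 | 0 | 0 | 1 | 1
0 | 0 | 1 | 1 | 1
0 | 1 | 0 | 1 | 1
0 | 1 | 1 | 1 | 1
1 | 0 | 0 | 0 | 0
1 | 0 | 1 | 0 | 0
1 | 1 | 0 | 1 | 1
1 | 1 | 1 | 0 | 0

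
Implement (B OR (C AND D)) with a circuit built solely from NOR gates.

((B NOR ((C NOR C) NOR (D NOR D))) NOR (B NOR ((C NOR C) NOR (D NOR D))))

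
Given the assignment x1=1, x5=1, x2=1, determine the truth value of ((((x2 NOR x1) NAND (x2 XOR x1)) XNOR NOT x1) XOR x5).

Substituting: ((((1 NOR 1) NAND (1 XOR 1)) XNOR NOT 1) XOR 1)
= 1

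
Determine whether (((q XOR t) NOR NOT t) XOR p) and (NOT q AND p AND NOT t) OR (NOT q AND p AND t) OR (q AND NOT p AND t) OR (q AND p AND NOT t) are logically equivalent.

Yes, they are equivalent — the two output columns agree on all 8 assignments:
q | p | t | Expression 1 | Expression 2
---------------------------------------
0 | 0 | 0 | 0 | 0
0 | 0 | 1 | 0 | 0
0 | 1 | 0 | 1 | 1
0 | 1 | 1 | 1 | 1
1 | 0 | 0 | 0 | 0
1 | 0 | 1 | 1 | 1
1 | 1 | 0 | 1 | 1
1 | 1 | 1 | 0 | 0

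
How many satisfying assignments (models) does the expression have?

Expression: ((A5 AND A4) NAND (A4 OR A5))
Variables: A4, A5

Satisfying assignments: (0,0), (0,1), (1,0)
Count: 3 out of 4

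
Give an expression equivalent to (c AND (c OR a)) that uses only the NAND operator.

((c NAND ((c NAND c) NAND (a NAND a))) NAND (c NAND ((c NAND c) NAND (a NAND a))))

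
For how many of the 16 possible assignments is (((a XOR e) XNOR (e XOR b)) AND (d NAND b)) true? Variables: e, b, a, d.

Satisfying assignments: (0,0,0,0), (0,0,0,1), (0,1,1,0), (1,0,0,0), (1,0,0,1), (1,1,1,0)
Count: 6 out of 16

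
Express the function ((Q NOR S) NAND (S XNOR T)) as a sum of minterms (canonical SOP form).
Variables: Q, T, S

Σm(1, 2, 3, 4, 5, 6, 7) = (NOT Q AND NOT T AND S) OR (NOT Q AND T AND NOT S) OR (NOT Q AND T AND S) OR (Q AND NOT T AND NOT S) OR (Q AND NOT T AND S) OR (Q AND T AND NOT S) OR (Q AND T AND S)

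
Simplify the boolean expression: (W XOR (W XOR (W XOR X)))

By XOR self-cancellation ((E XOR v) XOR v = E):
= (W XOR X)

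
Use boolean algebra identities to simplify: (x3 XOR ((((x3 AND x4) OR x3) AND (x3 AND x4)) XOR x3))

By XOR self-cancellation ((E XOR v) XOR v = E) then absorption (E AND (E OR v) = E):
= (x3 AND x4)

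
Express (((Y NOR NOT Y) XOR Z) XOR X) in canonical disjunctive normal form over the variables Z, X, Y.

(NOT Z AND X AND NOT Y) OR (NOT Z AND X AND Y) OR (Z AND NOT X AND NOT Y) OR (Z AND NOT X AND Y)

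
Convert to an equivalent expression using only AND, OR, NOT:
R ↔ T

(R AND T) OR (NOT R AND NOT T)
(Biconditional = both true or both false)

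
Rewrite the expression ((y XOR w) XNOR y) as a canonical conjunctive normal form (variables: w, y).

(NOT w OR y) AND (NOT w OR NOT y)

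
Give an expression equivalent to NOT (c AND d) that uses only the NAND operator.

(((c NAND d) NAND (c NAND d)) NAND ((c NAND d) NAND (c NAND d)))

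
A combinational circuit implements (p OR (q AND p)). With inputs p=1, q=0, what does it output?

Substituting: (1 OR (0 AND 1))
= 1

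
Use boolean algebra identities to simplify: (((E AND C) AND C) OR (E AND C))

By absorption (E OR (E AND v) = E):
= (E AND C)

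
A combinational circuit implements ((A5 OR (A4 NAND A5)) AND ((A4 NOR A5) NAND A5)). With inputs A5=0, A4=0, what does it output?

Substituting: ((0 OR (0 NAND 0)) AND ((0 NOR 0) NAND 0))
= 1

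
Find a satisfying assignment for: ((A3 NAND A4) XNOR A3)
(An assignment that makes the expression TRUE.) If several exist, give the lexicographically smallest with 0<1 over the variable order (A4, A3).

A4=0, A3=1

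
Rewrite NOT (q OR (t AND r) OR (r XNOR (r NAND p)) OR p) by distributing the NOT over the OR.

NOT q AND NOT (t AND r) AND NOT (r XNOR (r NAND p)) AND NOT p
De Morgan's: NOT(OR of terms) = AND of negations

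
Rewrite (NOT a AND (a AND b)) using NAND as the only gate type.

(((a NAND a) NAND ((a NAND b) NAND (a NAND b))) NAND ((a NAND a) NAND ((a NAND b) NAND (a NAND b))))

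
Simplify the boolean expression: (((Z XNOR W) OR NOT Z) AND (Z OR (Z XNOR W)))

By distribution ((E OR v) AND (E OR NOT v) = E):
= (Z XNOR W)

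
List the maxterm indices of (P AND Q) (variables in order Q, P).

ΠM(0, 1, 2) = (Q OR P) AND (Q OR NOT P) AND (NOT Q OR P)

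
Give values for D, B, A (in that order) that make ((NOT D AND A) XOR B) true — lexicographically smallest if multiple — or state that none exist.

D=0, B=0, A=1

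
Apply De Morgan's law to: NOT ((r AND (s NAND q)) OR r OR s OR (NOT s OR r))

NOT (r AND (s NAND q)) AND NOT r AND NOT s AND NOT (NOT s OR r)
De Morgan's: NOT(OR of terms) = AND of negations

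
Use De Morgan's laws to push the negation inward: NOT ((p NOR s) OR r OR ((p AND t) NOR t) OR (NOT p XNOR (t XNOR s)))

NOT (p NOR s) AND NOT r AND NOT ((p AND t) NOR t) AND NOT (NOT p XNOR (t XNOR s))
De Morgan's: NOT(OR of terms) = AND of negations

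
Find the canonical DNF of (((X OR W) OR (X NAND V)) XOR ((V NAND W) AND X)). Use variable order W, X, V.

(NOT W AND NOT X AND NOT V) OR (NOT W AND NOT X AND V) OR (W AND NOT X AND NOT V) OR (W AND NOT X AND V) OR (W AND X AND V)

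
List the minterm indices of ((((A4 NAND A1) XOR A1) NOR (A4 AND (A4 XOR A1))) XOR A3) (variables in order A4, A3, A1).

Σm(1, 2, 6, 7) = (NOT A4 AND NOT A3 AND A1) OR (NOT A4 AND A3 AND NOT A1) OR (A4 AND A3 AND NOT A1) OR (A4 AND A3 AND A1)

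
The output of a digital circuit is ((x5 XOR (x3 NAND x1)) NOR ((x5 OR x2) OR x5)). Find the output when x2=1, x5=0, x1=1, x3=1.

Substituting: ((0 XOR (1 NAND 1)) NOR ((0 OR 1) OR 0))
= 0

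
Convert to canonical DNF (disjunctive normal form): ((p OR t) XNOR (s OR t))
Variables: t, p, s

(NOT t AND NOT p AND NOT s) OR (NOT t AND p AND s) OR (t AND NOT p AND NOT s) OR (t AND NOT p AND s) OR (t AND p AND NOT s) OR (t AND p AND s)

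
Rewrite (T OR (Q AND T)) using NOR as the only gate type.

((T NOR ((Q NOR Q) NOR (T NOR T))) NOR (T NOR ((Q NOR Q) NOR (T NOR T))))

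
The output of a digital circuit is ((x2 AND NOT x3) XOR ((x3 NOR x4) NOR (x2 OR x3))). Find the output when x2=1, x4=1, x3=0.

Substituting: ((1 AND NOT 0) XOR ((0 NOR 1) NOR (1 OR 0)))
= 1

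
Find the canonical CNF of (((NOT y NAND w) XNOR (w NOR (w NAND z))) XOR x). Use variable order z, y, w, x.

(z OR y OR w OR x) AND (z OR y OR NOT w OR NOT x) AND (z OR NOT y OR w OR x) AND (z OR NOT y OR NOT w OR x) AND (NOT z OR y OR w OR x) AND (NOT z OR y OR NOT w OR NOT x) AND (NOT z OR NOT y OR w OR x) AND (NOT z OR NOT y OR NOT w OR x)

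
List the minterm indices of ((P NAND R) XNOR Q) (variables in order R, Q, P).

Σm(2, 3, 5, 6) = (NOT R AND Q AND NOT P) OR (NOT R AND Q AND P) OR (R AND NOT Q AND P) OR (R AND Q AND NOT P)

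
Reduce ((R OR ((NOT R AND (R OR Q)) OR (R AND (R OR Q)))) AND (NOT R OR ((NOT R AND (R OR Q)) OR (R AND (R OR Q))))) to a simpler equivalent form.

By distribution ((E OR v) AND (E OR NOT v) = E) then distribution ((E AND v) OR (E AND NOT v) = E):
= (R OR Q)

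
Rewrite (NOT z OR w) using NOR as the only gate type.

(((z NOR z) NOR w) NOR ((z NOR z) NOR w))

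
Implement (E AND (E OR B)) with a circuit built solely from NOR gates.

((E NOR E) NOR (((E NOR B) NOR (E NOR B)) NOR ((E NOR B) NOR (E NOR B))))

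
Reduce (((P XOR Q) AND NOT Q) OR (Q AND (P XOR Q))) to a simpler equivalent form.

By distribution ((E AND v) OR (E AND NOT v) = E):
= (P XOR Q)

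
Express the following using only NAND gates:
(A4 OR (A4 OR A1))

((A4 NAND A4) NAND (((A4 NAND A4) NAND (A1 NAND A1)) NAND ((A4 NAND A4) NAND (A1 NAND A1))))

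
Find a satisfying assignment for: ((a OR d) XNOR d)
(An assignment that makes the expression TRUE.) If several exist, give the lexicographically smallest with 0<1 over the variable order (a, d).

a=0, d=0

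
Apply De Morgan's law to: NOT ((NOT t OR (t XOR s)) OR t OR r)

NOT (NOT t OR (t XOR s)) AND NOT t AND NOT r
De Morgan's: NOT(OR of terms) = AND of negations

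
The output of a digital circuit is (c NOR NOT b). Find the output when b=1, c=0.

Substituting: (0 NOR NOT 1)
= 1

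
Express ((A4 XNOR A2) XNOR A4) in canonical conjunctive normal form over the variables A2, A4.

(A2 OR A4) AND (A2 OR NOT A4)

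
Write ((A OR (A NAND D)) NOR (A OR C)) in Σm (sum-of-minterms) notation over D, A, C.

Σm() = FALSE (no minterms)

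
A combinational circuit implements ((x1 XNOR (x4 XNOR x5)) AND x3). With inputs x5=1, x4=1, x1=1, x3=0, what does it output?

Substituting: ((1 XNOR (1 XNOR 1)) AND 0)
= 0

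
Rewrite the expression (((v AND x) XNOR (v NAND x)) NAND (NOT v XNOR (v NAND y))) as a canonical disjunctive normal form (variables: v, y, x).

(NOT v AND NOT y AND NOT x) OR (NOT v AND NOT y AND x) OR (NOT v AND y AND NOT x) OR (NOT v AND y AND x) OR (v AND NOT y AND NOT x) OR (v AND NOT y AND x) OR (v AND y AND NOT x) OR (v AND y AND x)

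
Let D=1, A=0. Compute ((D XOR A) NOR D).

Substituting: ((1 XOR 0) NOR 1)
= 0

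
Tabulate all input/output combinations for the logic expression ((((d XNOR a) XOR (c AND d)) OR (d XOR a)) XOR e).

d | e | c | a | Output
----------------------
0 | 0 | 0 | 0 | 1
0 | 0 | 0 | 1 | 1
0 | 0 | 1 | 0 | 1
0 | 0 | 1 | 1 | 1
0 | 1 | 0 | 0 | 0
0 | 1 | 0 | 1 | 0
0 | 1 | 1 | 0 | 0
0 | 1 | 1 | 1 | 0
1 | 0 | 0 | 0 | 1
1 | 0 | 0 | 1 | 1
1 | 0 | 1 | 0 | 1
1 | 0 | 1 | 1 | 0
1 | 1 | 0 | 0 | 0
1 | 1 | 0 | 1 | 0
1 | 1 | 1 | 0 | 0
1 | 1 | 1 | 1 | 1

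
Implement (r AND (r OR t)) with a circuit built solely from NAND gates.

((r NAND ((r NAND r) NAND (t NAND t))) NAND (r NAND ((r NAND r) NAND (t NAND t))))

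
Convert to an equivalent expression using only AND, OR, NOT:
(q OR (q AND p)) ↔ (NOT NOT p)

((q OR (q AND p)) AND (NOT NOT p)) OR (NOT (q OR (q AND p)) AND NOT p)
(Biconditional = both true or both false)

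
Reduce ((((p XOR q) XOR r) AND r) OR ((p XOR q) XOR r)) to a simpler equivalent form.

By absorption (E OR (E AND v) = E):
= ((p XOR q) XOR r)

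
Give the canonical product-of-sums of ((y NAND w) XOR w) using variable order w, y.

ΠM(2) = (NOT w OR y)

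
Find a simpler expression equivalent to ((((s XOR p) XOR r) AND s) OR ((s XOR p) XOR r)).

By absorption (E OR (E AND v) = E):
= ((s XOR p) XOR r)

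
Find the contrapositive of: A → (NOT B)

Contrapositive: B → NOT A
Note: A statement and its contrapositive are logically equivalent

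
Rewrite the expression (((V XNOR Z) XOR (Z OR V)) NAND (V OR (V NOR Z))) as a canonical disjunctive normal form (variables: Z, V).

(Z AND NOT V) OR (Z AND V)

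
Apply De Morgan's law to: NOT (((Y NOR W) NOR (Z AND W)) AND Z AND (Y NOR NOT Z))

NOT ((Y NOR W) NOR (Z AND W)) OR NOT Z OR NOT (Y NOR NOT Z)
De Morgan's: NOT(AND of terms) = OR of negations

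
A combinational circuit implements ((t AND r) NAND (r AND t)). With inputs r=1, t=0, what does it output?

Substituting: ((0 AND 1) NAND (1 AND 0))
= 1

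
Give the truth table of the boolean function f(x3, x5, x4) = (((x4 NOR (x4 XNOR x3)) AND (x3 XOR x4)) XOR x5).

x3 | x5 | x4 | Output
---------------------
0 | 0 | 0 | 0
0 | 0 | 1 | 0
0 | 1 | 0 | 1
0 | 1 | 1 | 1
1 | 0 | 0 | 1
1 | 0 | 1 | 0
1 | 1 | 0 | 0
1 | 1 | 1 | 1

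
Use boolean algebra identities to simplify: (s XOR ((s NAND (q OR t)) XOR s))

By XOR self-cancellation ((E XOR v) XOR v = E):
= (s NAND (q OR t))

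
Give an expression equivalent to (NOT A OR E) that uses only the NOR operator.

(((A NOR A) NOR E) NOR ((A NOR A) NOR E))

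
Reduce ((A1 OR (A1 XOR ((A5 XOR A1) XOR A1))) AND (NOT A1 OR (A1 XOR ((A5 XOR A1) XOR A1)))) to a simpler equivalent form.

By distribution ((E OR v) AND (E OR NOT v) = E) then XOR self-cancellation ((E XOR v) XOR v = E):
= (A5 XOR A1)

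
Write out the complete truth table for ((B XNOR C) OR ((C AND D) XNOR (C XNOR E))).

C | D | B | E | Output
----------------------
0 | 0 | 0 | 0 | 1
0 | 0 | 0 | 1 | 1
0 | 0 | 1 | 0 | 0
0 | 0 | 1 | 1 | 1
0 | 1 | 0 | 0 | 1
0 | 1 | 0 | 1 | 1
0 | 1 | 1 | 0 | 0
0 | 1 | 1 | 1 | 1
1 | 0 | 0 | 0 | 1
1 | 0 | 0 | 1 | 0
1 | 0 | 1 | 0 | 1
1 | 0 | 1 | 1 | 1
1 | 1 | 0 | 0 | 0
1 | 1 | 0 | 1 | 1
1 | 1 | 1 | 0 | 1
1 | 1 | 1 | 1 | 1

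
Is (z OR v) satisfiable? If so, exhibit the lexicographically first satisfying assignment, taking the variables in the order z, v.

z=0, v=1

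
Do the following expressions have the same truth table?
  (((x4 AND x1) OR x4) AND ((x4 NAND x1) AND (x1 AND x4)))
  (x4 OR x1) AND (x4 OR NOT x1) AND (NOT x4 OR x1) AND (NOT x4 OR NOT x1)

Yes, they are equivalent — the two output columns agree on all 4 assignments:
x4 | x1 | Expression 1 | Expression 2
-------------------------------------
0 | 0 | 0 | 0
0 | 1 | 0 | 0
1 | 0 | 0 | 0
1 | 1 | 0 | 0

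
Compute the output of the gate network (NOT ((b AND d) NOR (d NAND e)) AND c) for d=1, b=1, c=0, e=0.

Substituting: (NOT ((1 AND 1) NOR (1 NAND 0)) AND 0)
= 0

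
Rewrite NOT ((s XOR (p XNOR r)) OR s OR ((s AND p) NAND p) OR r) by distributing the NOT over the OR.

NOT (s XOR (p XNOR r)) AND NOT s AND NOT ((s AND p) NAND p) AND NOT r
De Morgan's: NOT(OR of terms) = AND of negations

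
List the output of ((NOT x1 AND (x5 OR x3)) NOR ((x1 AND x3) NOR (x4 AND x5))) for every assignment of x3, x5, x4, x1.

x3 | x5 | x4 | x1 | Output
--------------------------
0 | 0 | 0 | 0 | 0
0 | 0 | 0 | 1 | 0
0 | 0 | 1 | 0 | 0
0 | 0 | 1 | 1 | 0
0 | 1 | 0 | 0 | 0
0 | 1 | 0 | 1 | 0
0 | 1 | 1 | 0 | 0
0 | 1 | 1 | 1 | 1
1 | 0 | 0 | 0 | 0
1 | 0 | 0 | 1 | 1
1 | 0 | 1 | 0 | 0
1 | 0 | 1 | 1 | 1
1 | 1 | 0 | 0 | 0
1 | 1 | 0 | 1 | 1
1 | 1 | 1 | 0 | 0
1 | 1 | 1 | 1 | 1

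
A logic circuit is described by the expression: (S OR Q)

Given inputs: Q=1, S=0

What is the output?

Substituting: (0 OR 1)
= 1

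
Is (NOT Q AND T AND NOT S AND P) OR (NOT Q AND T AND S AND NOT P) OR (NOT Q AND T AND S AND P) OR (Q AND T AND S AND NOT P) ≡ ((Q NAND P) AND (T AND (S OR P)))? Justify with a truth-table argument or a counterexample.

Yes, they are equivalent — the two output columns agree on all 16 assignments:
Q | T | S | P | Expression 1 | Expression 2
-------------------------------------------
0 | 0 | 0 | 0 | 0 | 0
0 | 0 | 0 | 1 | 0 | 0
0 | 0 | 1 | 0 | 0 | 0
0 | 0 | 1 | 1 | 0 | 0
0 | 1 | 0 | 0 | 0 | 0
0 | 1 | 0 | 1 | 1 | 1
0 | 1 | 1 | 0 | 1 | 1
0 | 1 | 1 | 1 | 1 | 1
1 | 0 | 0 | 0 | 0 | 0
1 | 0 | 0 | 1 | 0 | 0
1 | 0 | 1 | 0 | 0 | 0
1 | 0 | 1 | 1 | 0 | 0
1 | 1 | 0 | 0 | 0 | 0
1 | 1 | 0 | 1 | 0 | 0
1 | 1 | 1 | 0 | 1 | 1
1 | 1 | 1 | 1 | 0 | 0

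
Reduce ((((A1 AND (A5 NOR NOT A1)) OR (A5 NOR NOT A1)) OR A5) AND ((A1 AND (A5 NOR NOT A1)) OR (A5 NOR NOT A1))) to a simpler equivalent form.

By absorption (E AND (E OR v) = E) then absorption (E OR (E AND v) = E):
= (A5 NOR NOT A1)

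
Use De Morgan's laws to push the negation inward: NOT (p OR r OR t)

NOT p AND NOT r AND NOT t
De Morgan's: NOT(OR of terms) = AND of negations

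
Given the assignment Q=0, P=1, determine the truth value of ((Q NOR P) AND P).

Substituting: ((0 NOR 1) AND 1)
= 0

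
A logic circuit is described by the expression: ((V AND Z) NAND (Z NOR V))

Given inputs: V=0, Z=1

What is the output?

Substituting: ((0 AND 1) NAND (1 NOR 0))
= 1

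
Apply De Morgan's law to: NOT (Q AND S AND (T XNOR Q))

NOT Q OR NOT S OR NOT (T XNOR Q)
De Morgan's: NOT(AND of terms) = OR of negations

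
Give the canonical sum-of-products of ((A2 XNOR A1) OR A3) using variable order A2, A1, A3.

Σm(0, 1, 3, 5, 6, 7) = (NOT A2 AND NOT A1 AND NOT A3) OR (NOT A2 AND NOT A1 AND A3) OR (NOT A2 AND A1 AND A3) OR (A2 AND NOT A1 AND A3) OR (A2 AND A1 AND NOT A3) OR (A2 AND A1 AND A3)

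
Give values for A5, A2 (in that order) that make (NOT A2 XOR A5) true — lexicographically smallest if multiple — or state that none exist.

A5=0, A2=0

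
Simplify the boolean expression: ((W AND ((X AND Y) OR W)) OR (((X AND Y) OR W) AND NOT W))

By distribution ((E AND v) OR (E AND NOT v) = E):
= ((X AND Y) OR W)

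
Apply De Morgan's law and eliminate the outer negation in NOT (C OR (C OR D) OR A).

NOT C AND NOT (C OR D) AND NOT A
De Morgan's: NOT(OR of terms) = AND of negations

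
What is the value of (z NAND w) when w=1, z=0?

Substituting: (0 NAND 1)
= 1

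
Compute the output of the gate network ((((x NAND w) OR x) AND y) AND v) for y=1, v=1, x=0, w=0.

Substituting: ((((0 NAND 0) OR 0) AND 1) AND 1)
= 1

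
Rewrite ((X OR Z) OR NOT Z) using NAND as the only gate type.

((((X NAND X) NAND (Z NAND Z)) NAND ((X NAND X) NAND (Z NAND Z))) NAND ((Z NAND Z) NAND (Z NAND Z)))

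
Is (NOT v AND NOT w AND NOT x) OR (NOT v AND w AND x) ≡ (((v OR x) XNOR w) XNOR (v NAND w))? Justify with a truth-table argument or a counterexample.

Yes, they are equivalent — the two output columns agree on all 8 assignments:
v | w | x | Expression 1 | Expression 2
---------------------------------------
0 | 0 | 0 | 1 | 1
0 | 0 | 1 | 0 | 0
0 | 1 | 0 | 0 | 0
0 | 1 | 1 | 1 | 1
1 | 0 | 0 | 0 | 0
1 | 0 | 1 | 0 | 0
1 | 1 | 0 | 0 | 0
1 | 1 | 1 | 0 | 0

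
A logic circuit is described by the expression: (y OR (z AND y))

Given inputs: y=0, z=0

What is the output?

Substituting: (0 OR (0 AND 0))
= 0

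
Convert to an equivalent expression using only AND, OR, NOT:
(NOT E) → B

E OR B
(Implication elimination: A → B = NOT A OR B)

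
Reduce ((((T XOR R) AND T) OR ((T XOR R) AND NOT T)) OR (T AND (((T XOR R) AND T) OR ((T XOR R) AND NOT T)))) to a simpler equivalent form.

By absorption (E OR (E AND v) = E) then distribution ((E AND v) OR (E AND NOT v) = E):
= (T XOR R)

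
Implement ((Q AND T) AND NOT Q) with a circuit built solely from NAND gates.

((((Q NAND T) NAND (Q NAND T)) NAND (Q NAND Q)) NAND (((Q NAND T) NAND (Q NAND T)) NAND (Q NAND Q)))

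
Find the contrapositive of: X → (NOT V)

Contrapositive: V → NOT X
Note: A statement and its contrapositive are logically equivalent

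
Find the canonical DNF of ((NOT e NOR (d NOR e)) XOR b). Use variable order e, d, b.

(NOT e AND NOT d AND b) OR (NOT e AND d AND b) OR (e AND NOT d AND NOT b) OR (e AND d AND NOT b)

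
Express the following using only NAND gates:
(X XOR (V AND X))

((X NAND (X NAND ((V NAND X) NAND (V NAND X)))) NAND (((V NAND X) NAND (V NAND X)) NAND (X NAND ((V NAND X) NAND (V NAND X)))))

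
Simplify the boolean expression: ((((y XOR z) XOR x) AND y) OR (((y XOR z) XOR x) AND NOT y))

By distribution ((E AND v) OR (E AND NOT v) = E):
= ((y XOR z) XOR x)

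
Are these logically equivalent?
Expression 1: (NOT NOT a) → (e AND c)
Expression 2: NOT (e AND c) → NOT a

Yes, Contrapositive is always equivalent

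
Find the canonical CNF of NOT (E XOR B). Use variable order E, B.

(E OR NOT B) AND (NOT E OR B)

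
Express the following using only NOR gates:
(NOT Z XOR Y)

(((((Z NOR Z) NOR Y) NOR ((Z NOR Z) NOR Y)) NOR (((Z NOR Z) NOR Y) NOR ((Z NOR Z) NOR Y))) NOR (((((Z NOR Z) NOR (Z NOR Z)) NOR (Y NOR Y)) NOR (((Z NOR Z) NOR (Z NOR Z)) NOR (Y NOR Y))) NOR ((((Z NOR Z) NOR (Z NOR Z)) NOR (Y NOR Y)) NOR (((Z NOR Z) NOR (Z NOR Z)) NOR (Y NOR Y)))))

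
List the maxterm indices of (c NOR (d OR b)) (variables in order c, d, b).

ΠM(1, 2, 3, 4, 5, 6, 7) = (c OR d OR NOT b) AND (c OR NOT d OR b) AND (c OR NOT d OR NOT b) AND (NOT c OR d OR b) AND (NOT c OR d OR NOT b) AND (NOT c OR NOT d OR b) AND (NOT c OR NOT d OR NOT b)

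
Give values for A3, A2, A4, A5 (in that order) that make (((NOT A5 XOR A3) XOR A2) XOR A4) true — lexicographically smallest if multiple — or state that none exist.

A3=0, A2=0, A4=0, A5=0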